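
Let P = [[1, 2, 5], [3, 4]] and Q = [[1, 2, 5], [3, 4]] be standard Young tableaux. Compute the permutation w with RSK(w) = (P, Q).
Reverse the RSK construction: for i from n down to 1, find the cell of Q containing i, remove the entry at that cell from P, and reverse-bump it up through P; the value ejected from row 1 is w(i).

Step i=5: Q has 5 at row 1, column 3; remove that cell from P, ejecting 5. So w(5) = 5. P is now [[1, 2], [3, 4]].
Step i=4: Q has 4 at row 2, column 2; remove 4 from row 2 of P and reverse-bump: 4 enters row 1 and ejects 2. So w(4) = 2. P is now [[1, 4], [3]].
Step i=3: Q has 3 at row 2, column 1; remove 3 from row 2 of P and reverse-bump: 3 enters row 1 and ejects 1. So w(3) = 1. P is now [[3, 4]].
Step i=2: Q has 2 at row 1, column 2; remove that cell from P, ejecting 4. So w(2) = 4. P is now [[3]].
Step i=1: Q has 1 at row 1, column 1; remove that cell from P, ejecting 3. So w(1) = 3. P is now [].

So w = 3 4 1 2 5.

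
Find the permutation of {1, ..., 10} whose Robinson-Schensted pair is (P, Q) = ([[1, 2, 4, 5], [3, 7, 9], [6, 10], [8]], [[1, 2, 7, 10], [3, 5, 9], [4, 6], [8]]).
8 10 6 1 7 3 9 2 4 5

Reverse RSK: for i = n, n-1, ..., 1, locate i in Q, remove the corresponding corner cell from P, and reverse-bump its entry up through P; the value ejected from row 1 is w(i).

So w = 8 10 6 1 7 3 9 2 4 5.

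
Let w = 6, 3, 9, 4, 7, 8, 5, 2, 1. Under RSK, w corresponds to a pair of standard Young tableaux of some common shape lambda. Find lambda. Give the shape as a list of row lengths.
[4, 2, 1, 1, 1]

Row-insert each entry into an empty tableau.

After inserting 6: P = [[6]].
After inserting 3: P = [[3], [6]].
After inserting 9: P = [[3, 9], [6]].
After inserting 4: P = [[3, 4], [6, 9]].
After inserting 7: P = [[3, 4, 7], [6, 9]].
After inserting 8: P = [[3, 4, 7, 8], [6, 9]].
After inserting 5: P = [[3, 4, 5, 8], [6, 7], [9]].
After inserting 2: P = [[2, 4, 5, 8], [3, 7], [6], [9]].
After inserting 1: P = [[1, 4, 5, 8], [2, 7], [3], [6], [9]].

The final insertion tableau P = [[1, 4, 5, 8], [2, 7], [3], [6], [9]] has shape [4, 2, 1, 1, 1].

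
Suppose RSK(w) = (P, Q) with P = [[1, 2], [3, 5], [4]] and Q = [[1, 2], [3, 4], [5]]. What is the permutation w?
Reverse the RSK construction: for i from n down to 1, find the cell of Q containing i, remove the entry at that cell from P, and reverse-bump it up through P; the value ejected from row 1 is w(i).

Step i=5: Q has 5 at row 3, column 1; remove 4 from row 3 of P and reverse-bump: 4 enters row 2 and ejects 3; 3 enters row 1 and ejects 2. So w(5) = 2. P is now [[1, 3], [4, 5]].
Step i=4: Q has 4 at row 2, column 2; remove 5 from row 2 of P and reverse-bump: 5 enters row 1 and ejects 3. So w(4) = 3. P is now [[1, 5], [4]].
Step i=3: Q has 3 at row 2, column 1; remove 4 from row 2 of P and reverse-bump: 4 enters row 1 and ejects 1. So w(3) = 1. P is now [[4, 5]].
Step i=2: Q has 2 at row 1, column 2; remove that cell from P, ejecting 5. So w(2) = 5. P is now [[4]].
Step i=1: Q has 1 at row 1, column 1; remove that cell from P, ejecting 4. So w(1) = 4. P is now [].

So w = 4 5 1 3 2.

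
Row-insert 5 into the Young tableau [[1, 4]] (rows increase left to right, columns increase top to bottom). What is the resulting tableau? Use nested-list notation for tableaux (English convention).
5 is larger than every entry of row 1, so it is appended to row 1. The new tableau is [[1, 4, 5]].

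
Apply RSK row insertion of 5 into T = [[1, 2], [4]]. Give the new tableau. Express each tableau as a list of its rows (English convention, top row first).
5 is larger than every entry of row 1, so it is appended to row 1. The new tableau is [[1, 2, 5], [4]].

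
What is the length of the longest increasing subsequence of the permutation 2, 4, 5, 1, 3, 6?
4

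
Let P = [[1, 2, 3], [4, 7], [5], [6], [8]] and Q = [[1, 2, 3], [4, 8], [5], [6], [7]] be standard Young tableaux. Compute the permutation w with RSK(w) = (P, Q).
1 6 8 7 5 4 2 3

Reverse the RSK construction: for i from n down to 1, find the cell of Q containing i, remove the entry at that cell from P, and reverse-bump it up through P; the value ejected from row 1 is w(i).

Step i=8: Q has 8 at row 2, column 2; remove 7 from row 2 of P and reverse-bump: 7 enters row 1 and ejects 3. So w(8) = 3. P is now [[1, 2, 7], [4], [5], [6], [8]].
Step i=7: Q has 7 at row 5, column 1; remove 8 from row 5 of P and reverse-bump: 8 enters row 4 and ejects 6; 6 enters row 3 and ejects 5; 5 enters row 2 and ejects 4; 4 enters row 1 and ejects 2. So w(7) = 2. P is now [[1, 4, 7], [5], [6], [8]].
Step i=6: Q has 6 at row 4, column 1; remove 8 from row 4 of P and reverse-bump: 8 enters row 3 and ejects 6; 6 enters row 2 and ejects 5; 5 enters row 1 and ejects 4. So w(6) = 4. P is now [[1, 5, 7], [6], [8]].
Step i=5: Q has 5 at row 3, column 1; remove 8 from row 3 of P and reverse-bump: 8 enters row 2 and ejects 6; 6 enters row 1 and ejects 5. So w(5) = 5. P is now [[1, 6, 7], [8]].
Step i=4: Q has 4 at row 2, column 1; remove 8 from row 2 of P and reverse-bump: 8 enters row 1 and ejects 7. So w(4) = 7. P is now [[1, 6, 8]].
Step i=3: Q has 3 at row 1, column 3; remove that cell from P, ejecting 8. So w(3) = 8. P is now [[1, 6]].
Step i=2: Q has 2 at row 1, column 2; remove that cell from P, ejecting 6. So w(2) = 6. P is now [[1]].
Step i=1: Q has 1 at row 1, column 1; remove that cell from P, ejecting 1. So w(1) = 1. P is now [].

So w = 1 6 8 7 5 4 2 3.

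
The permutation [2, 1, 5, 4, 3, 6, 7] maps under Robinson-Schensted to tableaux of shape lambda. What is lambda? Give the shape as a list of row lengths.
[4, 2, 1]

Row-insert each entry into an empty tableau.

After inserting 2: P = [[2]].
After inserting 1: P = [[1], [2]].
After inserting 5: P = [[1, 5], [2]].
After inserting 4: P = [[1, 4], [2, 5]].
After inserting 3: P = [[1, 3], [2, 4], [5]].
After inserting 6: P = [[1, 3, 6], [2, 4], [5]].
After inserting 7: P = [[1, 3, 6, 7], [2, 4], [5]].

The final insertion tableau P = [[1, 3, 6, 7], [2, 4], [5]] has shape [4, 2, 1].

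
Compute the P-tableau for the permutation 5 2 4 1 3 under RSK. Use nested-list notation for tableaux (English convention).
P = [[1, 3], [2, 4], [5]]

Insert 5: appended to row 1. P = [[5]].
Insert 2: 2 bumps 5 from row 1; 5 starts row 2. P = [[2], [5]].
Insert 4: appended to row 1. P = [[2, 4], [5]].
Insert 1: 1 bumps 2 from row 1; 2 bumps 5 from row 2; 5 starts row 3. P = [[1, 4], [2], [5]].
Insert 3: 3 bumps 4 from row 1; 4 appends to row 2. P = [[1, 3], [2, 4], [5]].

So P = [[1, 3], [2, 4], [5]].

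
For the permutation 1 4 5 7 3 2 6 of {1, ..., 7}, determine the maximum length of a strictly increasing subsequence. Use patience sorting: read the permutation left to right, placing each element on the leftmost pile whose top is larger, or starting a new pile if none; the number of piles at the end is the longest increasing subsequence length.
1: new pile. tops = [1]
4: new pile. tops = [1, 4]
5: new pile. tops = [1, 4, 5]
7: new pile. tops = [1, 4, 5, 7]
3: onto pile 2 (replacing 4). tops = [1, 3, 5, 7]
2: onto pile 2 (replacing 3). tops = [1, 2, 5, 7]
6: onto pile 4 (replacing 7). tops = [1, 2, 5, 6]

4 piles, so the longest increasing subsequence has length 4.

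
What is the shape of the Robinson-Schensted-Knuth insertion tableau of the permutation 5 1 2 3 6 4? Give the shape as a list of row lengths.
RSK row insertion gives P = [[1, 2, 3, 4], [5, 6]], which has shape [4, 2].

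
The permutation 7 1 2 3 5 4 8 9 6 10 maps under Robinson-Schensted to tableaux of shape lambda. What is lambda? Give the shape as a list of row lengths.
[7, 2, 1]

Row-insert each entry into an empty tableau.

After inserting 7: P = [[7]].
After inserting 1: P = [[1], [7]].
After inserting 2: P = [[1, 2], [7]].
After inserting 3: P = [[1, 2, 3], [7]].
After inserting 5: P = [[1, 2, 3, 5], [7]].
After inserting 4: P = [[1, 2, 3, 4], [5], [7]].
After inserting 8: P = [[1, 2, 3, 4, 8], [5], [7]].
After inserting 9: P = [[1, 2, 3, 4, 8, 9], [5], [7]].
After inserting 6: P = [[1, 2, 3, 4, 6, 9], [5, 8], [7]].
After inserting 10: P = [[1, 2, 3, 4, 6, 9, 10], [5, 8], [7]].

The final insertion tableau P = [[1, 2, 3, 4, 6, 9, 10], [5, 8], [7]] has shape [7, 2, 1].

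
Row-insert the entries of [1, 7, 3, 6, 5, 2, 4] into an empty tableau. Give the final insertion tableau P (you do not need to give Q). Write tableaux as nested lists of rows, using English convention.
P = [[1, 2, 4], [3, 5], [6], [7]]

Insert 1: appended to row 1. P = [[1]].
Insert 7: appended to row 1. P = [[1, 7]].
Insert 3: 3 bumps 7 from row 1; 7 starts row 2. P = [[1, 3], [7]].
Insert 6: appended to row 1. P = [[1, 3, 6], [7]].
Insert 5: 5 bumps 6 from row 1; 6 bumps 7 from row 2; 7 starts row 3. P = [[1, 3, 5], [6], [7]].
Insert 2: 2 bumps 3 from row 1; 3 bumps 6 from row 2; 6 bumps 7 from row 3; 7 starts row 4. P = [[1, 2, 5], [3], [6], [7]].
Insert 4: 4 bumps 5 from row 1; 5 appends to row 2. P = [[1, 2, 4], [3, 5], [6], [7]].

So P = [[1, 2, 4], [3, 5], [6], [7]].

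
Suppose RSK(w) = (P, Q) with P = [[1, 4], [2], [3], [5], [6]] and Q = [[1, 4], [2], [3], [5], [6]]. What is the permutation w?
Reverse the RSK construction: for i from n down to 1, find the cell of Q containing i, remove the entry at that cell from P, and reverse-bump it up through P; the value ejected from row 1 is w(i).

Step i=6: Q has 6 at row 5, column 1; remove 6 from row 5 of P and reverse-bump: 6 enters row 4 and ejects 5; 5 enters row 3 and ejects 3; 3 enters row 2 and ejects 2; 2 enters row 1 and ejects 1. So w(6) = 1. P is now [[2, 4], [3], [5], [6]].
Step i=5: Q has 5 at row 4, column 1; remove 6 from row 4 of P and reverse-bump: 6 enters row 3 and ejects 5; 5 enters row 2 and ejects 3; 3 enters row 1 and ejects 2. So w(5) = 2. P is now [[3, 4], [5], [6]].
Step i=4: Q has 4 at row 1, column 2; remove that cell from P, ejecting 4. So w(4) = 4. P is now [[3], [5], [6]].
Step i=3: Q has 3 at row 3, column 1; remove 6 from row 3 of P and reverse-bump: 6 enters row 2 and ejects 5; 5 enters row 1 and ejects 3. So w(3) = 3. P is now [[5], [6]].
Step i=2: Q has 2 at row 2, column 1; remove 6 from row 2 of P and reverse-bump: 6 enters row 1 and ejects 5. So w(2) = 5. P is now [[6]].
Step i=1: Q has 1 at row 1, column 1; remove that cell from P, ejecting 6. So w(1) = 6. P is now [].

So w = 6 5 3 4 2 1.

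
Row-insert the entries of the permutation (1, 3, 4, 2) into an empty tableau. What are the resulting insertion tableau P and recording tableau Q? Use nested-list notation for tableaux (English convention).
P = [[1, 2, 4], [3]], Q = [[1, 2, 3], [4]]

Insert each entry of the permutation into P by Schensted row insertion, recording in Q the position of each new cell.

Insert 1: appended to row 1. P = [[1]], Q = [[1]].
Insert 3: appended to row 1. P = [[1, 3]], Q = [[1, 2]].
Insert 4: appended to row 1. P = [[1, 3, 4]], Q = [[1, 2, 3]].
Insert 2: 2 bumps 3 from row 1; 3 starts row 2. P = [[1, 2, 4], [3]], Q = [[1, 2, 3], [4]].

So P = [[1, 2, 4], [3]], Q = [[1, 2, 3], [4]].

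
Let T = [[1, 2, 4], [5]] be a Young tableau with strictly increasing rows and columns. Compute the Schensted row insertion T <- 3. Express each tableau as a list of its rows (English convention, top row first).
In row 1, 3 replaces 4 (the leftmost entry greater than 3); 4 is bumped to row 2. In row 2, 4 replaces 5 (the leftmost entry greater than 4); 5 is bumped to row 3. 5 starts a new row 3. The new tableau is [[1, 2, 3], [4], [5]].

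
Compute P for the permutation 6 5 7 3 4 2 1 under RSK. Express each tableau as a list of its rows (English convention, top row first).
After inserting 6: P = [[6]].
After inserting 5: P = [[5], [6]].
After inserting 7: P = [[5, 7], [6]].
After inserting 3: P = [[3, 7], [5], [6]].
After inserting 4: P = [[3, 4], [5, 7], [6]].
After inserting 2: P = [[2, 4], [3, 7], [5], [6]].
After inserting 1: P = [[1, 4], [2, 7], [3], [5], [6]].

So P = [[1, 4], [2, 7], [3], [5], [6]].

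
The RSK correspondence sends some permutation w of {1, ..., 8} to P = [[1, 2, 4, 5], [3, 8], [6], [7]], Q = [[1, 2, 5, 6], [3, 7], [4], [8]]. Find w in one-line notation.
Reverse the RSK construction: for i from n down to 1, find the cell of Q containing i, remove the entry at that cell from P, and reverse-bump it up through P; the value ejected from row 1 is w(i).

Step i=8: Q has 8 at row 4, column 1; remove 7 from row 4 of P and reverse-bump: 7 enters row 3 and ejects 6; 6 enters row 2 and ejects 3; 3 enters row 1 and ejects 2. So w(8) = 2. P is now [[1, 3, 4, 5], [6, 8], [7]].
Step i=7: Q has 7 at row 2, column 2; remove 8 from row 2 of P and reverse-bump: 8 enters row 1 and ejects 5. So w(7) = 5. P is now [[1, 3, 4, 8], [6], [7]].
Step i=6: Q has 6 at row 1, column 4; remove that cell from P, ejecting 8. So w(6) = 8. P is now [[1, 3, 4], [6], [7]].
Step i=5: Q has 5 at row 1, column 3; remove that cell from P, ejecting 4. So w(5) = 4. P is now [[1, 3], [6], [7]].
Step i=4: Q has 4 at row 3, column 1; remove 7 from row 3 of P and reverse-bump: 7 enters row 2 and ejects 6; 6 enters row 1 and ejects 3. So w(4) = 3. P is now [[1, 6], [7]].
Step i=3: Q has 3 at row 2, column 1; remove 7 from row 2 of P and reverse-bump: 7 enters row 1 and ejects 6. So w(3) = 6. P is now [[1, 7]].
Step i=2: Q has 2 at row 1, column 2; remove that cell from P, ejecting 7. So w(2) = 7. P is now [[1]].
Step i=1: Q has 1 at row 1, column 1; remove that cell from P, ejecting 1. So w(1) = 1. P is now [].

So w = 1 7 6 3 4 8 5 2.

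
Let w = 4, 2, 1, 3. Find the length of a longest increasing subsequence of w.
2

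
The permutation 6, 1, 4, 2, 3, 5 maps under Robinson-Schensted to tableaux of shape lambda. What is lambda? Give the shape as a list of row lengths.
[4, 1, 1]

Row-insert each entry into an empty tableau.

After inserting 6: P = [[6]].
After inserting 1: P = [[1], [6]].
After inserting 4: P = [[1, 4], [6]].
After inserting 2: P = [[1, 2], [4], [6]].
After inserting 3: P = [[1, 2, 3], [4], [6]].
After inserting 5: P = [[1, 2, 3, 5], [4], [6]].

The final insertion tableau P = [[1, 2, 3, 5], [4], [6]] has shape [4, 1, 1].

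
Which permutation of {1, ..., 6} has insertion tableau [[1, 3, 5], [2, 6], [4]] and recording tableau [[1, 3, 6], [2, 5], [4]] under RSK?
Reverse the RSK construction: for i from n down to 1, find the cell of Q containing i, remove the entry at that cell from P, and reverse-bump it up through P; the value ejected from row 1 is w(i).

Step i=6: Q has 6 at row 1, column 3; remove that cell from P, ejecting 5. So w(6) = 5. P is now [[1, 3], [2, 6], [4]].
Step i=5: Q has 5 at row 2, column 2; remove 6 from row 2 of P and reverse-bump: 6 enters row 1 and ejects 3. So w(5) = 3. P is now [[1, 6], [2], [4]].
Step i=4: Q has 4 at row 3, column 1; remove 4 from row 3 of P and reverse-bump: 4 enters row 2 and ejects 2; 2 enters row 1 and ejects 1. So w(4) = 1. P is now [[2, 6], [4]].
Step i=3: Q has 3 at row 1, column 2; remove that cell from P, ejecting 6. So w(3) = 6. P is now [[2], [4]].
Step i=2: Q has 2 at row 2, column 1; remove 4 from row 2 of P and reverse-bump: 4 enters row 1 and ejects 2. So w(2) = 2. P is now [[4]].
Step i=1: Q has 1 at row 1, column 1; remove that cell from P, ejecting 4. So w(1) = 4. P is now [].

So w = 4 2 6 1 3 5.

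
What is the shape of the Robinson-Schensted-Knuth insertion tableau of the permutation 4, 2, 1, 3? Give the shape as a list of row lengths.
[2, 1, 1]

Row-insert each entry into an empty tableau.

After inserting 4: P = [[4]].
After inserting 2: P = [[2], [4]].
After inserting 1: P = [[1], [2], [4]].
After inserting 3: P = [[1, 3], [2], [4]].

The final insertion tableau P = [[1, 3], [2], [4]] has shape [2, 1, 1].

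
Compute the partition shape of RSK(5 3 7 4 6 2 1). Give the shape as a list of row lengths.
Row-insert each entry into an empty tableau.

After inserting 5: P = [[5]].
After inserting 3: P = [[3], [5]].
After inserting 7: P = [[3, 7], [5]].
After inserting 4: P = [[3, 4], [5, 7]].
After inserting 6: P = [[3, 4, 6], [5, 7]].
After inserting 2: P = [[2, 4, 6], [3, 7], [5]].
After inserting 1: P = [[1, 4, 6], [2, 7], [3], [5]].

The final insertion tableau P = [[1, 4, 6], [2, 7], [3], [5]] has shape [3, 2, 1, 1].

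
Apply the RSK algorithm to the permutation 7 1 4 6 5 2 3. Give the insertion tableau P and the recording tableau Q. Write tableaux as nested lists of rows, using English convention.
Insert each entry of the permutation into P by Schensted row insertion, recording in Q the position of each new cell.

Insert 7: appended to row 1. P = [[7]], Q = [[1]].
Insert 1: 1 bumps 7 from row 1; 7 starts row 2. P = [[1], [7]], Q = [[1], [2]].
Insert 4: appended to row 1. P = [[1, 4], [7]], Q = [[1, 3], [2]].
Insert 6: appended to row 1. P = [[1, 4, 6], [7]], Q = [[1, 3, 4], [2]].
Insert 5: 5 bumps 6 from row 1; 6 bumps 7 from row 2; 7 starts row 3. P = [[1, 4, 5], [6], [7]], Q = [[1, 3, 4], [2], [5]].
Insert 2: 2 bumps 4 from row 1; 4 bumps 6 from row 2; 6 bumps 7 from row 3; 7 starts row 4. P = [[1, 2, 5], [4], [6], [7]], Q = [[1, 3, 4], [2], [5], [6]].
Insert 3: 3 bumps 5 from row 1; 5 appends to row 2. P = [[1, 2, 3], [4, 5], [6], [7]], Q = [[1, 3, 4], [2, 7], [5], [6]].

So P = [[1, 2, 3], [4, 5], [6], [7]], Q = [[1, 3, 4], [2, 7], [5], [6]].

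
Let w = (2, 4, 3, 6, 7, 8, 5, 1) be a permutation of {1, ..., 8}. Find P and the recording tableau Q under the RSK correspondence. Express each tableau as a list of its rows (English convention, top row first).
Insert each entry of the permutation into P by Schensted row insertion, recording in Q the position of each new cell.

Insert 2: appended to row 1. P = [[2]].
Insert 4: appended to row 1. P = [[2, 4]].
Insert 3: 3 bumps 4 from row 1; 4 starts row 2. P = [[2, 3], [4]].
Insert 6: appended to row 1. P = [[2, 3, 6], [4]].
Insert 7: appended to row 1. P = [[2, 3, 6, 7], [4]].
Insert 8: appended to row 1. P = [[2, 3, 6, 7, 8], [4]].
Insert 5: 5 bumps 6 from row 1; 6 appends to row 2. P = [[2, 3, 5, 7, 8], [4, 6]].
Insert 1: 1 bumps 2 from row 1; 2 bumps 4 from row 2; 4 starts row 3. P = [[1, 3, 5, 7, 8], [2, 6], [4]].

So P = [[1, 3, 5, 7, 8], [2, 6], [4]], Q = [[1, 2, 4, 5, 6], [3, 7], [8]].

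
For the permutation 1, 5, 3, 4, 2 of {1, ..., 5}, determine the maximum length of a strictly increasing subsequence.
3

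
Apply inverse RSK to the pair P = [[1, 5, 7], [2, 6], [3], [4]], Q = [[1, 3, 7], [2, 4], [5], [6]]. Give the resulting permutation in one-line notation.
Reverse the RSK construction: for i from n down to 1, find the cell of Q containing i, remove the entry at that cell from P, and reverse-bump it up through P; the value ejected from row 1 is w(i).

Step i=7: Q has 7 at row 1, column 3; remove that cell from P, ejecting 7. So w(7) = 7. P is now [[1, 5], [2, 6], [3], [4]].
Step i=6: Q has 6 at row 4, column 1; remove 4 from row 4 of P and reverse-bump: 4 enters row 3 and ejects 3; 3 enters row 2 and ejects 2; 2 enters row 1 and ejects 1. So w(6) = 1. P is now [[2, 5], [3, 6], [4]].
Step i=5: Q has 5 at row 3, column 1; remove 4 from row 3 of P and reverse-bump: 4 enters row 2 and ejects 3; 3 enters row 1 and ejects 2. So w(5) = 2. P is now [[3, 5], [4, 6]].
Step i=4: Q has 4 at row 2, column 2; remove 6 from row 2 of P and reverse-bump: 6 enters row 1 and ejects 5. So w(4) = 5. P is now [[3, 6], [4]].
Step i=3: Q has 3 at row 1, column 2; remove that cell from P, ejecting 6. So w(3) = 6. P is now [[3], [4]].
Step i=2: Q has 2 at row 2, column 1; remove 4 from row 2 of P and reverse-bump: 4 enters row 1 and ejects 3. So w(2) = 3. P is now [[4]].
Step i=1: Q has 1 at row 1, column 1; remove that cell from P, ejecting 4. So w(1) = 4. P is now [].

So w = 4 3 6 5 2 1 7.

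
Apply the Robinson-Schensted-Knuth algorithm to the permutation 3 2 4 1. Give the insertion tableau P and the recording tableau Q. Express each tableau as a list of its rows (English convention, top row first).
Insert each entry of the permutation into P by Schensted row insertion, recording in Q the position of each new cell.

Insert 3: appended to row 1. P = [[3]], Q = [[1]].
Insert 2: 2 bumps 3 from row 1; 3 starts row 2. P = [[2], [3]], Q = [[1], [2]].
Insert 4: appended to row 1. P = [[2, 4], [3]], Q = [[1, 3], [2]].
Insert 1: 1 bumps 2 from row 1; 2 bumps 3 from row 2; 3 starts row 3. P = [[1, 4], [2], [3]], Q = [[1, 3], [2], [4]].

So P = [[1, 4], [2], [3]], Q = [[1, 3], [2], [4]].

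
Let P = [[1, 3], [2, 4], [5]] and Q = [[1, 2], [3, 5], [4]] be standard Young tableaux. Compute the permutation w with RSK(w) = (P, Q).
2 5 4 1 3

Reverse the RSK construction: for i from n down to 1, find the cell of Q containing i, remove the entry at that cell from P, and reverse-bump it up through P; the value ejected from row 1 is w(i).

Step i=5: Q has 5 at row 2, column 2; remove 4 from row 2 of P and reverse-bump: 4 enters row 1 and ejects 3. So w(5) = 3. P is now [[1, 4], [2], [5]].
Step i=4: Q has 4 at row 3, column 1; remove 5 from row 3 of P and reverse-bump: 5 enters row 2 and ejects 2; 2 enters row 1 and ejects 1. So w(4) = 1. P is now [[2, 4], [5]].
Step i=3: Q has 3 at row 2, column 1; remove 5 from row 2 of P and reverse-bump: 5 enters row 1 and ejects 4. So w(3) = 4. P is now [[2, 5]].
Step i=2: Q has 2 at row 1, column 2; remove that cell from P, ejecting 5. So w(2) = 5. P is now [[2]].
Step i=1: Q has 1 at row 1, column 1; remove that cell from P, ejecting 2. So w(1) = 2. P is now [].

So w = 2 5 4 1 3.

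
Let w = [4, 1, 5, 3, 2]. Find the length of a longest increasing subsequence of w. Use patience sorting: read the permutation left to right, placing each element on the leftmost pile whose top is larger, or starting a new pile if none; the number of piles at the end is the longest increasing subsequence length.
4: new pile. tops = [4]
1: onto pile 1 (replacing 4). tops = [1]
5: new pile. tops = [1, 5]
3: onto pile 2 (replacing 5). tops = [1, 3]
2: onto pile 2 (replacing 3). tops = [1, 2]

2 piles, so the longest increasing subsequence has length 2.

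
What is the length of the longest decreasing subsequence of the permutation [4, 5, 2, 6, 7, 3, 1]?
3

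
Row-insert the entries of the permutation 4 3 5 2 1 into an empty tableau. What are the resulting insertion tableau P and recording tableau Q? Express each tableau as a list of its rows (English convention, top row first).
Insert each entry of the permutation into P by Schensted row insertion, recording in Q the position of each new cell.

Insert 4: appended to row 1. P = [[4]].
Insert 3: 3 bumps 4 from row 1; 4 starts row 2. P = [[3], [4]].
Insert 5: appended to row 1. P = [[3, 5], [4]].
Insert 2: 2 bumps 3 from row 1; 3 bumps 4 from row 2; 4 starts row 3. P = [[2, 5], [3], [4]].
Insert 1: 1 bumps 2 from row 1; 2 bumps 3 from row 2; 3 bumps 4 from row 3; 4 starts row 4. P = [[1, 5], [2], [3], [4]].

So P = [[1, 5], [2], [3], [4]], Q = [[1, 3], [2], [4], [5]].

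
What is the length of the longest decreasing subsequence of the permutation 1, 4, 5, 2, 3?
2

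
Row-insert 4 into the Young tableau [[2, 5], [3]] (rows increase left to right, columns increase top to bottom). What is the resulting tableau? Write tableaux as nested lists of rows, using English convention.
In row 1, 4 replaces 5 (the leftmost entry greater than 4); 5 is bumped to row 2. 5 is appended to row 2. The new tableau is [[2, 4], [3, 5]].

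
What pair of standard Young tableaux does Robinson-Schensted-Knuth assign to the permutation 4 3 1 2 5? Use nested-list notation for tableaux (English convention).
P = [[1, 2, 5], [3], [4]], Q = [[1, 4, 5], [2], [3]]

Insert each entry of the permutation into P by Schensted row insertion, recording in Q the position of each new cell.

Insert 4: appended to row 1. P = [[4]], Q = [[1]].
Insert 3: 3 bumps 4 from row 1; 4 starts row 2. P = [[3], [4]], Q = [[1], [2]].
Insert 1: 1 bumps 3 from row 1; 3 bumps 4 from row 2; 4 starts row 3. P = [[1], [3], [4]], Q = [[1], [2], [3]].
Insert 2: appended to row 1. P = [[1, 2], [3], [4]], Q = [[1, 4], [2], [3]].
Insert 5: appended to row 1. P = [[1, 2, 5], [3], [4]], Q = [[1, 4, 5], [2], [3]].

So P = [[1, 2, 5], [3], [4]], Q = [[1, 4, 5], [2], [3]].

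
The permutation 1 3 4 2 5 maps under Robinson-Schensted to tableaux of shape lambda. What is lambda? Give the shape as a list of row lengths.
[4, 1]

Row-insert each entry into an empty tableau.

After inserting 1: P = [[1]].
After inserting 3: P = [[1, 3]].
After inserting 4: P = [[1, 3, 4]].
After inserting 2: P = [[1, 2, 4], [3]].
After inserting 5: P = [[1, 2, 4, 5], [3]].

The final insertion tableau P = [[1, 2, 4, 5], [3]] has shape [4, 1].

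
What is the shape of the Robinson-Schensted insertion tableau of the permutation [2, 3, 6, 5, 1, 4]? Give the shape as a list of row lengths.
[3, 2, 1]

RSK row insertion gives P = [[1, 3, 4], [2, 5], [6]], which has shape [3, 2, 1].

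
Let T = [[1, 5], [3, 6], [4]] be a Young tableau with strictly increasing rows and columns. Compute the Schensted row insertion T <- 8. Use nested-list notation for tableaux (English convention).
[[1, 5, 8], [3, 6], [4]]

8 is larger than every entry of row 1, so it is appended to row 1. The new tableau is [[1, 5, 8], [3, 6], [4]].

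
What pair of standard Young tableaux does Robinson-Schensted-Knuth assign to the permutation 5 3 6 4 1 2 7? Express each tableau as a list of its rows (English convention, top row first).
Insert each entry of the permutation into P by Schensted row insertion, recording in Q the position of each new cell.

After inserting 5: P = [[5]].
After inserting 3: P = [[3], [5]].
After inserting 6: P = [[3, 6], [5]].
After inserting 4: P = [[3, 4], [5, 6]].
After inserting 1: P = [[1, 4], [3, 6], [5]].
After inserting 2: P = [[1, 2], [3, 4], [5, 6]].
After inserting 7: P = [[1, 2, 7], [3, 4], [5, 6]].

So P = [[1, 2, 7], [3, 4], [5, 6]], Q = [[1, 3, 7], [2, 4], [5, 6]].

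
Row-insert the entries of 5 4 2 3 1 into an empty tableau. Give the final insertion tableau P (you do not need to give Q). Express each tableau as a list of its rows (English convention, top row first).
P = [[1, 3], [2], [4], [5]]

After inserting 5: P = [[5]].
After inserting 4: P = [[4], [5]].
After inserting 2: P = [[2], [4], [5]].
After inserting 3: P = [[2, 3], [4], [5]].
After inserting 1: P = [[1, 3], [2], [4], [5]].

So P = [[1, 3], [2], [4], [5]].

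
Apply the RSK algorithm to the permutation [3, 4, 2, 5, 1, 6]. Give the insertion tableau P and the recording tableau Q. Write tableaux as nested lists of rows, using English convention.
P = [[1, 4, 5, 6], [2], [3]], Q = [[1, 2, 4, 6], [3], [5]]

Insert each entry of the permutation into P by Schensted row insertion, recording in Q the position of each new cell.

After inserting 3: P = [[3]].
After inserting 4: P = [[3, 4]].
After inserting 2: P = [[2, 4], [3]].
After inserting 5: P = [[2, 4, 5], [3]].
After inserting 1: P = [[1, 4, 5], [2], [3]].
After inserting 6: P = [[1, 4, 5, 6], [2], [3]].

So P = [[1, 4, 5, 6], [2], [3]], Q = [[1, 2, 4, 6], [3], [5]].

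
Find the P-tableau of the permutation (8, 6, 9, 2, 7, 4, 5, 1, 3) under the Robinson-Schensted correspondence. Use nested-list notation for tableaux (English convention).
Insert 8: appended to row 1. P = [[8]].
Insert 6: 6 bumps 8 from row 1; 8 starts row 2. P = [[6], [8]].
Insert 9: appended to row 1. P = [[6, 9], [8]].
Insert 2: 2 bumps 6 from row 1; 6 bumps 8 from row 2; 8 starts row 3. P = [[2, 9], [6], [8]].
Insert 7: 7 bumps 9 from row 1; 9 appends to row 2. P = [[2, 7], [6, 9], [8]].
Insert 4: 4 bumps 7 from row 1; 7 bumps 9 from row 2; 9 appends to row 3. P = [[2, 4], [6, 7], [8, 9]].
Insert 5: appended to row 1. P = [[2, 4, 5], [6, 7], [8, 9]].
Insert 1: 1 bumps 2 from row 1; 2 bumps 6 from row 2; 6 bumps 8 from row 3; 8 starts row 4. P = [[1, 4, 5], [2, 7], [6, 9], [8]].
Insert 3: 3 bumps 4 from row 1; 4 bumps 7 from row 2; 7 bumps 9 from row 3; 9 appends to row 4. P = [[1, 3, 5], [2, 4], [6, 7], [8, 9]].

So P = [[1, 3, 5], [2, 4], [6, 7], [8, 9]].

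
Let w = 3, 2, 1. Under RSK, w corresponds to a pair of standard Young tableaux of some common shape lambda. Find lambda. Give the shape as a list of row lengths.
[1, 1, 1]

Row-insert each entry into an empty tableau.

After inserting 3: P = [[3]].
After inserting 2: P = [[2], [3]].
After inserting 1: P = [[1], [2], [3]].

The final insertion tableau P = [[1], [2], [3]] has shape [1, 1, 1].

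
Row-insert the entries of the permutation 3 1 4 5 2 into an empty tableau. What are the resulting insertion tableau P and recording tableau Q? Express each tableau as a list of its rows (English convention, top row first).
Insert each entry of the permutation into P by Schensted row insertion, recording in Q the position of each new cell.

Insert 3: appended to row 1. P = [[3]].
Insert 1: 1 bumps 3 from row 1; 3 starts row 2. P = [[1], [3]].
Insert 4: appended to row 1. P = [[1, 4], [3]].
Insert 5: appended to row 1. P = [[1, 4, 5], [3]].
Insert 2: 2 bumps 4 from row 1; 4 appends to row 2. P = [[1, 2, 5], [3, 4]].

So P = [[1, 2, 5], [3, 4]], Q = [[1, 3, 4], [2, 5]].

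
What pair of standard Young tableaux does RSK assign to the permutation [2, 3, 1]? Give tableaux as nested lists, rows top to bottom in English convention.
P = [[1, 3], [2]], Q = [[1, 2], [3]]

Insert each entry of the permutation into P by Schensted row insertion, recording in Q the position of each new cell.

Insert 2: appended to row 1. P = [[2]].
Insert 3: appended to row 1. P = [[2, 3]].
Insert 1: 1 bumps 2 from row 1; 2 starts row 2. P = [[1, 3], [2]].

So P = [[1, 3], [2]], Q = [[1, 2], [3]].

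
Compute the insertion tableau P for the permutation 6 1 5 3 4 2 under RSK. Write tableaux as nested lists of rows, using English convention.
Insert 6: appended to row 1. P = [[6]].
Insert 1: 1 bumps 6 from row 1; 6 starts row 2. P = [[1], [6]].
Insert 5: appended to row 1. P = [[1, 5], [6]].
Insert 3: 3 bumps 5 from row 1; 5 bumps 6 from row 2; 6 starts row 3. P = [[1, 3], [5], [6]].
Insert 4: appended to row 1. P = [[1, 3, 4], [5], [6]].
Insert 2: 2 bumps 3 from row 1; 3 bumps 5 from row 2; 5 bumps 6 from row 3; 6 starts row 4. P = [[1, 2, 4], [3], [5], [6]].

So P = [[1, 2, 4], [3], [5], [6]].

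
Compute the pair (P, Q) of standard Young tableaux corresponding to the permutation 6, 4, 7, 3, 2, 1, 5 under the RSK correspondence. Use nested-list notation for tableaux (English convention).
P = [[1, 5], [2, 7], [3], [4], [6]], Q = [[1, 3], [2, 7], [4], [5], [6]]

Insert each entry of the permutation into P by Schensted row insertion, recording in Q the position of each new cell.

Insert 6: appended to row 1. P = [[6]].
Insert 4: 4 bumps 6 from row 1; 6 starts row 2. P = [[4], [6]].
Insert 7: appended to row 1. P = [[4, 7], [6]].
Insert 3: 3 bumps 4 from row 1; 4 bumps 6 from row 2; 6 starts row 3. P = [[3, 7], [4], [6]].
Insert 2: 2 bumps 3 from row 1; 3 bumps 4 from row 2; 4 bumps 6 from row 3; 6 starts row 4. P = [[2, 7], [3], [4], [6]].
Insert 1: 1 bumps 2 from row 1; 2 bumps 3 from row 2; 3 bumps 4 from row 3; 4 bumps 6 from row 4; 6 starts row 5. P = [[1, 7], [2], [3], [4], [6]].
Insert 5: 5 bumps 7 from row 1; 7 appends to row 2. P = [[1, 5], [2, 7], [3], [4], [6]].

So P = [[1, 5], [2, 7], [3], [4], [6]], Q = [[1, 3], [2, 7], [4], [5], [6]].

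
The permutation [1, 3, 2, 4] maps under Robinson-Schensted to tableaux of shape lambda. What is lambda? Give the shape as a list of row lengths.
RSK row insertion gives P = [[1, 2, 4], [3]], which has shape [3, 1].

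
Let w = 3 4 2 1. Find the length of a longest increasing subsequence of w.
2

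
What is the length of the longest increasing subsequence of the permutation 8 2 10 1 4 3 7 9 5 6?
4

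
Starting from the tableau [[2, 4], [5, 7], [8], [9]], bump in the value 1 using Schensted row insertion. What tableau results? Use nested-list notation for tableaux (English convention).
[[1, 4], [2, 7], [5], [8], [9]]

In row 1, 1 replaces 2 (the leftmost entry greater than 1); 2 is bumped to row 2. In row 2, 2 replaces 5 (the leftmost entry greater than 2); 5 is bumped to row 3. In row 3, 5 replaces 8 (the leftmost entry greater than 5); 8 is bumped to row 4. In row 4, 8 replaces 9 (the leftmost entry greater than 8); 9 is bumped to row 5. 9 starts a new row 5. The new tableau is [[1, 4], [2, 7], [5], [8], [9]].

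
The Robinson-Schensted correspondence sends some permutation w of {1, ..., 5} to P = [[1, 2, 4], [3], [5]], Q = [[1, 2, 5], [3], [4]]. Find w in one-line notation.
Reverse RSK: for i = n, n-1, ..., 1, locate i in Q, remove the corresponding corner cell from P, and reverse-bump its entry up through P; the value ejected from row 1 is w(i).

So w = 1 5 3 2 4.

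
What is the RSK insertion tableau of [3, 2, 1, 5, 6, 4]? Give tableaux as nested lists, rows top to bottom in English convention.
P = [[1, 4, 6], [2, 5], [3]]

After inserting 3: P = [[3]].
After inserting 2: P = [[2], [3]].
After inserting 1: P = [[1], [2], [3]].
After inserting 5: P = [[1, 5], [2], [3]].
After inserting 6: P = [[1, 5, 6], [2], [3]].
After inserting 4: P = [[1, 4, 6], [2, 5], [3]].

So P = [[1, 4, 6], [2, 5], [3]].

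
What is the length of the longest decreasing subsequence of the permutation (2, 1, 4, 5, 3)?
2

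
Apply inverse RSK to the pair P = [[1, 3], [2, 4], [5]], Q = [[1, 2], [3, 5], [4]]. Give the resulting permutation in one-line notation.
Reverse the RSK construction: for i from n down to 1, find the cell of Q containing i, remove the entry at that cell from P, and reverse-bump it up through P; the value ejected from row 1 is w(i).

Step i=5: Q has 5 at row 2, column 2; remove 4 from row 2 of P and reverse-bump: 4 enters row 1 and ejects 3. So w(5) = 3. P is now [[1, 4], [2], [5]].
Step i=4: Q has 4 at row 3, column 1; remove 5 from row 3 of P and reverse-bump: 5 enters row 2 and ejects 2; 2 enters row 1 and ejects 1. So w(4) = 1. P is now [[2, 4], [5]].
Step i=3: Q has 3 at row 2, column 1; remove 5 from row 2 of P and reverse-bump: 5 enters row 1 and ejects 4. So w(3) = 4. P is now [[2, 5]].
Step i=2: Q has 2 at row 1, column 2; remove that cell from P, ejecting 5. So w(2) = 5. P is now [[2]].
Step i=1: Q has 1 at row 1, column 1; remove that cell from P, ejecting 2. So w(1) = 2. P is now [].

So w = 2 5 4 1 3.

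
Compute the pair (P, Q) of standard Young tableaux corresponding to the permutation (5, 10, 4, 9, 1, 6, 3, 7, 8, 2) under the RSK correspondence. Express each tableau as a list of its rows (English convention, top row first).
Insert each entry of the permutation into P by Schensted row insertion, recording in Q the position of each new cell.

Insert 5: appended to row 1. P = [[5]], Q = [[1]].
Insert 10: appended to row 1. P = [[5, 10]], Q = [[1, 2]].
Insert 4: 4 bumps 5 from row 1; 5 starts row 2. P = [[4, 10], [5]], Q = [[1, 2], [3]].
Insert 9: 9 bumps 10 from row 1; 10 appends to row 2. P = [[4, 9], [5, 10]], Q = [[1, 2], [3, 4]].
Insert 1: 1 bumps 4 from row 1; 4 bumps 5 from row 2; 5 starts row 3. P = [[1, 9], [4, 10], [5]], Q = [[1, 2], [3, 4], [5]].
Insert 6: 6 bumps 9 from row 1; 9 bumps 10 from row 2; 10 appends to row 3. P = [[1, 6], [4, 9], [5, 10]], Q = [[1, 2], [3, 4], [5, 6]].
Insert 3: 3 bumps 6 from row 1; 6 bumps 9 from row 2; 9 bumps 10 from row 3; 10 starts row 4. P = [[1, 3], [4, 6], [5, 9], [10]], Q = [[1, 2], [3, 4], [5, 6], [7]].
Insert 7: appended to row 1. P = [[1, 3, 7], [4, 6], [5, 9], [10]], Q = [[1, 2, 8], [3, 4], [5, 6], [7]].
Insert 8: appended to row 1. P = [[1, 3, 7, 8], [4, 6], [5, 9], [10]], Q = [[1, 2, 8, 9], [3, 4], [5, 6], [7]].
Insert 2: 2 bumps 3 from row 1; 3 bumps 4 from row 2; 4 bumps 5 from row 3; 5 bumps 10 from row 4; 10 starts row 5. P = [[1, 2, 7, 8], [3, 6], [4, 9], [5], [10]], Q = [[1, 2, 8, 9], [3, 4], [5, 6], [7], [10]].

So P = [[1, 2, 7, 8], [3, 6], [4, 9], [5], [10]], Q = [[1, 2, 8, 9], [3, 4], [5, 6], [7], [10]].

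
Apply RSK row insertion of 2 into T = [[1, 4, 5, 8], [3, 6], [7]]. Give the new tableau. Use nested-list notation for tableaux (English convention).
[[1, 2, 5, 8], [3, 4], [6], [7]]

In row 1, 2 replaces 4 (the leftmost entry greater than 2); 4 is bumped to row 2. In row 2, 4 replaces 6 (the leftmost entry greater than 4); 6 is bumped to row 3. In row 3, 6 replaces 7 (the leftmost entry greater than 6); 7 is bumped to row 4. 7 starts a new row 4. The new tableau is [[1, 2, 5, 8], [3, 4], [6], [7]].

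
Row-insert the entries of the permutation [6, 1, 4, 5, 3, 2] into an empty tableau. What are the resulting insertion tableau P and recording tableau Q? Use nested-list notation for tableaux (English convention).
P = [[1, 2, 5], [3], [4], [6]], Q = [[1, 3, 4], [2], [5], [6]]

Insert each entry of the permutation into P by Schensted row insertion, recording in Q the position of each new cell.

After inserting 6: P = [[6]].
After inserting 1: P = [[1], [6]].
After inserting 4: P = [[1, 4], [6]].
After inserting 5: P = [[1, 4, 5], [6]].
After inserting 3: P = [[1, 3, 5], [4], [6]].
After inserting 2: P = [[1, 2, 5], [3], [4], [6]].

So P = [[1, 2, 5], [3], [4], [6]], Q = [[1, 3, 4], [2], [5], [6]].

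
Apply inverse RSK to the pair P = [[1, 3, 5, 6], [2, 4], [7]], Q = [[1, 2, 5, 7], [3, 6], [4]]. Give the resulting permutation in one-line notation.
2 7 4 1 5 3 6

Reverse RSK: for i = n, n-1, ..., 1, locate i in Q, remove the corresponding corner cell from P, and reverse-bump its entry up through P; the value ejected from row 1 is w(i).

So w = 2 7 4 1 5 3 6.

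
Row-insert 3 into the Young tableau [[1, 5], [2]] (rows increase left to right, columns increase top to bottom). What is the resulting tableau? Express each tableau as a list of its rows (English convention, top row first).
[[1, 3], [2, 5]]

In row 1, 3 replaces 5 (the leftmost entry greater than 3); 5 is bumped to row 2. 5 is appended to row 2. The new tableau is [[1, 3], [2, 5]].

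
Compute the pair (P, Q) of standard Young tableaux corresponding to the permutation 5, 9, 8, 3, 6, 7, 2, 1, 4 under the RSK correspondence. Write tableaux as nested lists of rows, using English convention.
P = [[1, 4, 7], [2, 6], [3, 8], [5], [9]], Q = [[1, 2, 6], [3, 5], [4, 9], [7], [8]]

Insert each entry of the permutation into P by Schensted row insertion, recording in Q the position of each new cell.

Insert 5: appended to row 1. P = [[5]].
Insert 9: appended to row 1. P = [[5, 9]].
Insert 8: 8 bumps 9 from row 1; 9 starts row 2. P = [[5, 8], [9]].
Insert 3: 3 bumps 5 from row 1; 5 bumps 9 from row 2; 9 starts row 3. P = [[3, 8], [5], [9]].
Insert 6: 6 bumps 8 from row 1; 8 appends to row 2. P = [[3, 6], [5, 8], [9]].
Insert 7: appended to row 1. P = [[3, 6, 7], [5, 8], [9]].
Insert 2: 2 bumps 3 from row 1; 3 bumps 5 from row 2; 5 bumps 9 from row 3; 9 starts row 4. P = [[2, 6, 7], [3, 8], [5], [9]].
Insert 1: 1 bumps 2 from row 1; 2 bumps 3 from row 2; 3 bumps 5 from row 3; 5 bumps 9 from row 4; 9 starts row 5. P = [[1, 6, 7], [2, 8], [3], [5], [9]].
Insert 4: 4 bumps 6 from row 1; 6 bumps 8 from row 2; 8 appends to row 3. P = [[1, 4, 7], [2, 6], [3, 8], [5], [9]].

So P = [[1, 4, 7], [2, 6], [3, 8], [5], [9]], Q = [[1, 2, 6], [3, 5], [4, 9], [7], [8]].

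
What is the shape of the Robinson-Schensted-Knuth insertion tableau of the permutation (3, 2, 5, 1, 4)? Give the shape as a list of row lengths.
Row-insert each entry into an empty tableau.

After inserting 3: P = [[3]].
After inserting 2: P = [[2], [3]].
After inserting 5: P = [[2, 5], [3]].
After inserting 1: P = [[1, 5], [2], [3]].
After inserting 4: P = [[1, 4], [2, 5], [3]].

The final insertion tableau P = [[1, 4], [2, 5], [3]] has shape [2, 2, 1].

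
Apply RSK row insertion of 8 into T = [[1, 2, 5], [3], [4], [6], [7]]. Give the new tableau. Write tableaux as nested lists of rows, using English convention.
8 is larger than every entry of row 1, so it is appended to row 1. The new tableau is [[1, 2, 5, 8], [3], [4], [6], [7]].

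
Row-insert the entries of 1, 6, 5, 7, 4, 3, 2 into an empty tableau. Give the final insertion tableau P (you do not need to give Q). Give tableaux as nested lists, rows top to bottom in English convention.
P = [[1, 2, 7], [3], [4], [5], [6]]

Insert 1: appended to row 1. P = [[1]].
Insert 6: appended to row 1. P = [[1, 6]].
Insert 5: 5 bumps 6 from row 1; 6 starts row 2. P = [[1, 5], [6]].
Insert 7: appended to row 1. P = [[1, 5, 7], [6]].
Insert 4: 4 bumps 5 from row 1; 5 bumps 6 from row 2; 6 starts row 3. P = [[1, 4, 7], [5], [6]].
Insert 3: 3 bumps 4 from row 1; 4 bumps 5 from row 2; 5 bumps 6 from row 3; 6 starts row 4. P = [[1, 3, 7], [4], [5], [6]].
Insert 2: 2 bumps 3 from row 1; 3 bumps 4 from row 2; 4 bumps 5 from row 3; 5 bumps 6 from row 4; 6 starts row 5. P = [[1, 2, 7], [3], [4], [5], [6]].

So P = [[1, 2, 7], [3], [4], [5], [6]].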